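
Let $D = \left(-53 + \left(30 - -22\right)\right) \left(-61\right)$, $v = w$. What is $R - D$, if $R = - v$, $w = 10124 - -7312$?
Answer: $-17497$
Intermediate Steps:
$w = 17436$ ($w = 10124 + 7312 = 17436$)
$v = 17436$
$R = -17436$ ($R = \left(-1\right) 17436 = -17436$)
$D = 61$ ($D = \left(-53 + \left(30 + 22\right)\right) \left(-61\right) = \left(-53 + 52\right) \left(-61\right) = \left(-1\right) \left(-61\right) = 61$)
$R - D = -17436 - 61 = -17497$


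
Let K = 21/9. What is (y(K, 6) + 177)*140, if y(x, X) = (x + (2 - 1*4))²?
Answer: 223160/9 ≈ 24796.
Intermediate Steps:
K = 7/3 (K = 21*(⅑) = 7/3 ≈ 2.3333)
y(x, X) = (-2 + x)² (y(x, X) = (x + (2 - 4))² = (x - 2)² = (-2 + x)²)
(y(K, 6) + 177)*140 = ((-2 + 7/3)² + 177)*140 = ((⅓)² + 177)*140 = (⅑ + 177)*140 = (1594/9)*140 = 223160/9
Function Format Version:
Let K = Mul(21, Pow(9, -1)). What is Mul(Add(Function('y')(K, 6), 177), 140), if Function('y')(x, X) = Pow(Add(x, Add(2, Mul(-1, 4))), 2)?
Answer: Rational(223160, 9) ≈ 24796.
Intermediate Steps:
K = Rational(7, 3) (K = Mul(21, Rational(1, 9)) = Rational(7, 3) ≈ 2.3333)
Function('y')(x, X) = Pow(Add(-2, x), 2) (Function('y')(x, X) = Pow(Add(x, Add(2, -4)), 2) = Pow(Add(x, -2), 2) = Pow(Add(-2, x), 2))
Mul(Add(Function('y')(K, 6), 177), 140) = Mul(Add(Pow(Add(-2, Rational(7, 3)), 2), 177), 140) = Mul(Add(Pow(Rational(1, 3), 2), 177), 140) = Mul(Add(Rational(1, 9), 177), 140) = Mul(Rational(1594, 9), 140) = Rational(223160, 9)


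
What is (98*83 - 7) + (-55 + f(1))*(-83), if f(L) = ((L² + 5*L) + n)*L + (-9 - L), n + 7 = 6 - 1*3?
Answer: 13356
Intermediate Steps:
n = -4 (n = -7 + (6 - 1*3) = -7 + (6 - 3) = -7 + 3 = -4)
f(L) = -9 - L + L*(-4 + L² + 5*L) (f(L) = ((L² + 5*L) - 4)*L + (-9 - L) = (-4 + L² + 5*L)*L + (-9 - L) = L*(-4 + L² + 5*L) + (-9 - L) = -9 - L + L*(-4 + L² + 5*L))
(98*83 - 7) + (-55 + f(1))*(-83) = (98*83 - 7) + (-55 + (-9 + 1³ - 5*1 + 5*1²))*(-83) = (8134 - 7) + (-55 + (-9 + 1 - 5 + 5*1))*(-83) = 8127 + (-55 + (-9 + 1 - 5 + 5))*(-83) = 8127 + (-55 - 8)*(-83) = 8127 - 63*(-83) = 8127 + 5229 = 13356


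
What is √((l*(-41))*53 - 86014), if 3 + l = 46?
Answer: I*√179453 ≈ 423.62*I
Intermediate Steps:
l = 43 (l = -3 + 46 = 43)
√((l*(-41))*53 - 86014) = √((43*(-41))*53 - 86014) = √(-1763*53 - 86014) = √(-93439 - 86014) = √(-179453) = I*√179453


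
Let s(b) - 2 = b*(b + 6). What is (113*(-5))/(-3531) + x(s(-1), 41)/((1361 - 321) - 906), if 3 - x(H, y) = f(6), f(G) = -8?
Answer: 114551/473154 ≈ 0.24210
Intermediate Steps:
s(b) = 2 + b*(6 + b) (s(b) = 2 + b*(b + 6) = 2 + b*(6 + b))
x(H, y) = 11 (x(H, y) = 3 - 1*(-8) = 3 + 8 = 11)
(113*(-5))/(-3531) + x(s(-1), 41)/((1361 - 321) - 906) = (113*(-5))/(-3531) + 11/((1361 - 321) - 906) = -565*(-1/3531) + 11/(1040 - 906) = 565/3531 + 11/134 = 114551/473154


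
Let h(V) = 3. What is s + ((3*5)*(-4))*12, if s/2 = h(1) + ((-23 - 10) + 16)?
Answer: -748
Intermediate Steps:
s = -28 (s = 2*(3 + ((-23 - 10) + 16)) = 2*(3 + (-33 + 16)) = 2*(3 - 17) = 2*(-14) = -28)
s + ((3*5)*(-4))*12 = -28 + ((3*5)*(-4))*12 = -28 + (15*(-4))*12 = -28 - 60*12 = -28 - 720 = -748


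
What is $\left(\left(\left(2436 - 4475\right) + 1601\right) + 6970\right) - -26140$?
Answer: $32672$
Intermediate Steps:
$\left(\left(\left(2436 - 4475\right) + 1601\right) + 6970\right) - -26140 = \left(\left(-2039 + 1601\right) + 6970\right) + 26140 = \left(-438 + 6970\right) + 26140 = 6532 + 26140 = 32672$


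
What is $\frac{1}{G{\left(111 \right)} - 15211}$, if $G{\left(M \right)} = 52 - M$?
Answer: $- \frac{1}{15270} \approx -6.5488 \cdot 10^{-5}$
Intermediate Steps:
$\frac{1}{G{\left(111 \right)} - 15211} = \frac{1}{\left(52 - 111\right) - 15211} = \frac{1}{-59 - 15211} = \frac{1}{-15270} = - \frac{1}{15270}$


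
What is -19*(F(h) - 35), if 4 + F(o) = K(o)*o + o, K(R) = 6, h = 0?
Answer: 741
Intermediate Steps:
F(o) = -4 + 7*o (F(o) = -4 + (6*o + o) = -4 + 7*o)
-19*(F(h) - 35) = -19*((-4 + 7*0) - 35) = -19*((-4 + 0) - 35) = -19*(-4 - 35) = -19*(-39) = 741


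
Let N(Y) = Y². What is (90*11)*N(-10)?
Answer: 99000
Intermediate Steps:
(90*11)*N(-10) = (90*11)*(-10)² = 990*100 = 99000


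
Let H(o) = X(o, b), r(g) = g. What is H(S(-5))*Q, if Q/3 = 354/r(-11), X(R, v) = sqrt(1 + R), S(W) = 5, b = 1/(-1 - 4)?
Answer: -1062*sqrt(6)/11 ≈ -236.49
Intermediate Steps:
b = -1/5 (b = 1/(-5) = -1/5 ≈ -0.20000)
H(o) = sqrt(1 + o)
Q = -1062/11 (Q = 3*(354/(-11)) = 3*(354*(-1/11)) = 3*(-354/11) = -1062/11 ≈ -96.545)
H(S(-5))*Q = sqrt(1 + 5)*(-1062/11) = sqrt(6)*(-1062/11) = -1062*sqrt(6)/11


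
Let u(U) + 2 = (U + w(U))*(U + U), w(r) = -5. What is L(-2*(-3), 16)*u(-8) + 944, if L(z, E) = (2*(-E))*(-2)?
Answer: 14128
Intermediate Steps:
u(U) = -2 + 2*U*(-5 + U) (u(U) = -2 + (U - 5)*(U + U) = -2 + (-5 + U)*(2*U) = -2 + 2*U*(-5 + U))
L(z, E) = 4*E (L(z, E) = -2*E*(-2) = 4*E)
L(-2*(-3), 16)*u(-8) + 944 = (4*16)*(-2 - 10*(-8) + 2*(-8)²) + 944 = 64*(-2 + 80 + 2*64) + 944 = 64*(-2 + 80 + 128) + 944 = 64*206 + 944 = 13184 + 944 = 14128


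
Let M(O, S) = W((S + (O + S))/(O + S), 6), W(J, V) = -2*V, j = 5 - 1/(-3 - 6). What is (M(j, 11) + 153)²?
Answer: 19881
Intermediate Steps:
j = 46/9 (j = 5 - 1/(-9) = 5 - 1*(-⅑) = 5 + ⅑ = 46/9 ≈ 5.1111)
M(O, S) = -12 (M(O, S) = -2*6 = -12)
(M(j, 11) + 153)² = (-12 + 153)² = 141² = 19881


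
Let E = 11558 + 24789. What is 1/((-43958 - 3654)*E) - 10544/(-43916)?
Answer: 4561738656525/18999745383356 ≈ 0.24009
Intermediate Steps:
E = 36347
1/((-43958 - 3654)*E) - 10544/(-43916) = 1/(-43958 - 3654*36347) - 10544/(-43916) = (1/36347)/(-47612) - 10544*(-1/43916) = -1/47612*1/36347 + 2636/10979 = -1/1730553364 + 2636/10979 = 4561738656525/18999745383356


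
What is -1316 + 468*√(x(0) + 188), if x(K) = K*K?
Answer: -1316 + 936*√47 ≈ 5100.9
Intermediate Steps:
x(K) = K²
-1316 + 468*√(x(0) + 188) = -1316 + 468*√(0² + 188) = -1316 + 468*√(0 + 188) = -1316 + 468*√188 = -1316 + 468*(2*√47) = -1316 + 936*√47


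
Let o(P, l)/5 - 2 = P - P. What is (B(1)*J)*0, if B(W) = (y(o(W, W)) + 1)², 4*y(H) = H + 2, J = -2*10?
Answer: 0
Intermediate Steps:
o(P, l) = 10 (o(P, l) = 10 + 5*(P - P) = 10 + 5*0 = 10 + 0 = 10)
J = -20
y(H) = ½ + H/4 (y(H) = (H + 2)/4 = (2 + H)/4 = ½ + H/4)
B(W) = 16 (B(W) = ((½ + (¼)*10) + 1)² = ((½ + 5/2) + 1)² = (3 + 1)² = 4² = 16)
(B(1)*J)*0 = (16*(-20))*0 = -320*0 = 0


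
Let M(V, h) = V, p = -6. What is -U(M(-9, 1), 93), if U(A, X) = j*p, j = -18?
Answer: -108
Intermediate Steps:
U(A, X) = 108 (U(A, X) = -18*(-6) = 108)
-U(M(-9, 1), 93) = -1*108 = -108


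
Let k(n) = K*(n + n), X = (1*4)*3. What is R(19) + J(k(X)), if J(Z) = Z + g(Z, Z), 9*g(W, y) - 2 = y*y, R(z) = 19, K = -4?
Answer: 8525/9 ≈ 947.22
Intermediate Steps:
X = 12 (X = 4*3 = 12)
g(W, y) = 2/9 + y²/9 (g(W, y) = 2/9 + (y*y)/9 = 2/9 + y²/9)
k(n) = -8*n (k(n) = -4*(n + n) = -8*n)
J(Z) = 2/9 + Z + Z²/9 (J(Z) = Z + (2/9 + Z²/9) = 2/9 + Z + Z²/9)
R(19) + J(k(X)) = 19 + (2/9 - 8*12 + (-8*12)²/9) = 19 + (2/9 - 96 + (⅑)*(-96)²) = 19 + (2/9 - 96 + (⅑)*9216) = 19 + (2/9 - 96 + 1024) = 19 + 8354/9 = 8525/9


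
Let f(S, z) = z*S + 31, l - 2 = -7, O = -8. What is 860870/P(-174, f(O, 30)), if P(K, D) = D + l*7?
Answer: -430435/122 ≈ -3528.2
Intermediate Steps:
l = -5 (l = 2 - 7 = -5)
f(S, z) = 31 + S*z (f(S, z) = S*z + 31 = 31 + S*z)
P(K, D) = -35 + D (P(K, D) = D - 5*7 = D - 35 = -35 + D)
860870/P(-174, f(O, 30)) = 860870/(-35 + (31 - 8*30)) = 860870/(-35 + (31 - 240)) = 860870/(-35 - 209) = 860870/(-244) = 860870*(-1/244) = -430435/122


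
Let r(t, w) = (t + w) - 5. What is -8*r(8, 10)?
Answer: -104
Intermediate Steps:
r(t, w) = -5 + t + w
-8*r(8, 10) = -8*(-5 + 8 + 10) = -8*13 = -104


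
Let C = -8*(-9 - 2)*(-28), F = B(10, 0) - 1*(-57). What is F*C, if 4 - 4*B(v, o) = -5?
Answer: -145992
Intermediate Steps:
B(v, o) = 9/4 (B(v, o) = 1 - ¼*(-5) = 1 + 5/4 = 9/4)
F = 237/4 (F = 9/4 - 1*(-57) = 9/4 + 57 = 237/4 ≈ 59.250)
C = -2464 (C = -8*(-11)*(-28) = 88*(-28) = -2464)
F*C = (237/4)*(-2464) = -145992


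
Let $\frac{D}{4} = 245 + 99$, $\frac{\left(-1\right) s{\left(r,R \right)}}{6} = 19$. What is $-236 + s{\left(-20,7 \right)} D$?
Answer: $-157100$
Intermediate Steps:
$s{\left(r,R \right)} = -114$ ($s{\left(r,R \right)} = \left(-6\right) 19 = -114$)
$D = 1376$ ($D = 4 \left(245 + 99\right) = 4 \cdot 344 = 1376$)
$-236 + s{\left(-20,7 \right)} D = -236 - 156864 = -157100$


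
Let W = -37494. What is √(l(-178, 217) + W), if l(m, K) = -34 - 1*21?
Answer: I*√37549 ≈ 193.78*I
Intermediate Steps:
l(m, K) = -55 (l(m, K) = -34 - 21 = -55)
√(l(-178, 217) + W) = √(-55 - 37494) = √(-37549) = I*√37549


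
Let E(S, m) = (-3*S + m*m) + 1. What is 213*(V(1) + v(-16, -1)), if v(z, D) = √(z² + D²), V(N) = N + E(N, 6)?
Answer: 7455 + 213*√257 ≈ 10870.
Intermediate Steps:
E(S, m) = 1 + m² - 3*S (E(S, m) = (-3*S + m²) + 1 = (m² - 3*S) + 1 = 1 + m² - 3*S)
V(N) = 37 - 2*N (V(N) = N + (1 + 6² - 3*N) = N + (1 + 36 - 3*N) = N + (37 - 3*N) = 37 - 2*N)
v(z, D) = √(D² + z²)
213*(V(1) + v(-16, -1)) = 213*((37 - 2*1) + √((-1)² + (-16)²)) = 213*((37 - 2) + √(1 + 256)) = 213*(35 + √257) = 7455 + 213*√257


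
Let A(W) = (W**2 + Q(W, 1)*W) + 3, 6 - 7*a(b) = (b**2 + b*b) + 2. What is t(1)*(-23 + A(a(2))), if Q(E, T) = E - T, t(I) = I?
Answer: -920/49 ≈ -18.776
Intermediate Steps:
a(b) = 4/7 - 2*b**2/7 (a(b) = 6/7 - ((b**2 + b*b) + 2)/7 = 6/7 - ((b**2 + b**2) + 2)/7 = 6/7 - (2*b**2 + 2)/7 = 6/7 - (2 + 2*b**2)/7 = 6/7 + (-2/7 - 2*b**2/7) = 4/7 - 2*b**2/7)
A(W) = 3 + W**2 + W*(-1 + W) (A(W) = (W**2 + (W - 1*1)*W) + 3 = (W**2 + (W - 1)*W) + 3 = (W**2 + (-1 + W)*W) + 3 = (W**2 + W*(-1 + W)) + 3 = 3 + W**2 + W*(-1 + W))
t(1)*(-23 + A(a(2))) = 1*(-23 + (3 - (4/7 - 2/7*2**2) + 2*(4/7 - 2/7*2**2)**2)) = 1*(-23 + (3 - (4/7 - 2/7*4) + 2*(4/7 - 2/7*4)**2)) = 1*(-23 + (3 - (4/7 - 8/7) + 2*(4/7 - 8/7)**2)) = 1*(-23 + (3 - 1*(-4/7) + 2*(-4/7)**2)) = 1*(-23 + (3 + 4/7 + 2*(16/49))) = 1*(-23 + (3 + 4/7 + 32/49)) = 1*(-23 + 207/49) = 1*(-920/49) = -920/49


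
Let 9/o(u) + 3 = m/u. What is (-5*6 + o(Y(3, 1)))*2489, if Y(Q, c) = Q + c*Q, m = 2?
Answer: -664563/8 ≈ -83070.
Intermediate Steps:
Y(Q, c) = Q + Q*c
o(u) = 9/(-3 + 2/u)
(-5*6 + o(Y(3, 1)))*2489 = (-5*6 - 9*3*(1 + 1)/(-2 + 3*(3*(1 + 1))))*2489 = (-30 - 9*3*2/(-2 + 3*(3*2)))*2489 = (-30 - 9*6/(-2 + 3*6))*2489 = (-30 - 9*6/(-2 + 18))*2489 = (-30 - 9*6/16)*2489 = (-30 - 9*6*1/16)*2489 = (-30 - 27/8)*2489 = -267/8*2489 = -664563/8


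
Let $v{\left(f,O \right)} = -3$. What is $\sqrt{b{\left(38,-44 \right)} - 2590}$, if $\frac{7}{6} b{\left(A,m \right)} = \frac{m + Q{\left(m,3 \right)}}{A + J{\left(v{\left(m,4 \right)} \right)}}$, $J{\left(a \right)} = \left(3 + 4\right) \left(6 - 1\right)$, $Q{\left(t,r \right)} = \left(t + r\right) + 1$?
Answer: $\frac{i \sqrt{13807366}}{73} \approx 50.902 i$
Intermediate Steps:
$Q{\left(t,r \right)} = 1 + r + t$ ($Q{\left(t,r \right)} = \left(r + t\right) + 1 = 1 + r + t$)
$J{\left(a \right)} = 35$ ($J{\left(a \right)} = 7 \cdot 5 = 35$)
$b{\left(A,m \right)} = \frac{6 \left(4 + 2 m\right)}{7 \left(35 + A\right)}$ ($b{\left(A,m \right)} = \frac{6 \frac{m + \left(1 + 3 + m\right)}{A + 35}}{7} = \frac{6 \frac{m + \left(4 + m\right)}{35 + A}}{7} = \frac{6 \frac{4 + 2 m}{35 + A}}{7} = \frac{6 \left(4 + 2 m\right)}{7 \left(35 + A\right)}$)
$\sqrt{b{\left(38,-44 \right)} - 2590} = \sqrt{\frac{12 \left(2 - 44\right)}{7 \left(35 + 38\right)} - 2590} = \sqrt{\frac{12}{7} \cdot \frac{1}{73} \left(-42\right) - 2590} = \sqrt{- \frac{72}{73} - 2590} = \sqrt{- \frac{189142}{73}} = \frac{i \sqrt{13807366}}{73}$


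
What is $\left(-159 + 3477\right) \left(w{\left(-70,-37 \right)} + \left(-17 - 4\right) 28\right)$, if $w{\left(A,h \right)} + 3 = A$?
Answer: $-2193198$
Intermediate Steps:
$w{\left(A,h \right)} = -3 + A$
$\left(-159 + 3477\right) \left(w{\left(-70,-37 \right)} + \left(-17 - 4\right) 28\right) = \left(-159 + 3477\right) \left(\left(-3 - 70\right) + \left(-17 - 4\right) 28\right) = 3318 \left(-73 - 588\right) = 3318 \left(-661\right) = -2193198$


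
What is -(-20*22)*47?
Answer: 20680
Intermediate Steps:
-(-20*22)*47 = -(-440)*47 = -1*(-20680) = 20680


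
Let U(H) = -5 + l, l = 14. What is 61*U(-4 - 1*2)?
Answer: 549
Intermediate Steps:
U(H) = 9 (U(H) = -5 + 14 = 9)
61*U(-4 - 1*2) = 61*9 = 549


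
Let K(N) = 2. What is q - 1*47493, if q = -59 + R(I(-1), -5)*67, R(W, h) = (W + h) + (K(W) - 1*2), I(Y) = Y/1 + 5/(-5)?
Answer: -48021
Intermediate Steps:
I(Y) = -1 + Y (I(Y) = Y*1 + 5*(-⅕) = Y - 1 = -1 + Y)
R(W, h) = W + h (R(W, h) = (W + h) + (2 - 1*2) = (W + h) + (2 - 2) = (W + h) + 0 = W + h)
q = -528 (q = -59 + ((-1 - 1) - 5)*67 = -59 + (-2 - 5)*67 = -59 - 7*67 = -59 - 469 = -528)
q - 1*47493 = -528 - 1*47493 = -528 - 47493 = -48021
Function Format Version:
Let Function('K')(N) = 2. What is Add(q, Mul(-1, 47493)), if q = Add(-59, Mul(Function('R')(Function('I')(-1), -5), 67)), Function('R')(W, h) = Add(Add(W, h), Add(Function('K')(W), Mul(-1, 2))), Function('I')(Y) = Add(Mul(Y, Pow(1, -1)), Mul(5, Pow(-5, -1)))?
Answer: -48021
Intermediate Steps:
Function('I')(Y) = Add(-1, Y) (Function('I')(Y) = Add(Mul(Y, 1), Mul(5, Rational(-1, 5))) = Add(Y, -1) = Add(-1, Y))
Function('R')(W, h) = Add(W, h) (Function('R')(W, h) = Add(Add(W, h), Add(2, Mul(-1, 2))) = Add(Add(W, h), Add(2, -2)) = Add(Add(W, h), 0) = Add(W, h))
q = -528 (q = Add(-59, Mul(Add(Add(-1, -1), -5), 67)) = Add(-59, Mul(Add(-2, -5), 67)) = Add(-59, Mul(-7, 67)) = Add(-59, -469) = -528)
Add(q, Mul(-1, 47493)) = Add(-528, Mul(-1, 47493)) = Add(-528, -47493) = -48021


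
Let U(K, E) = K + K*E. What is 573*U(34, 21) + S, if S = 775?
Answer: 429379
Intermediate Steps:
U(K, E) = K + E*K
573*U(34, 21) + S = 573*(34*(1 + 21)) + 775 = 573*(34*22) + 775 = 573*748 + 775 = 428604 + 775 = 429379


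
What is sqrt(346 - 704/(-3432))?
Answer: sqrt(526578)/39 ≈ 18.607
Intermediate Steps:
sqrt(346 - 704/(-3432)) = sqrt(346 - 704*(-1/3432)) = sqrt(346 + 8/39) = sqrt(13502/39) = sqrt(526578)/39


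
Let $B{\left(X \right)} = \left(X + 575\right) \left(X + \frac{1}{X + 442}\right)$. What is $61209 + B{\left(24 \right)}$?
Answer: $\frac{35223209}{466} \approx 75586.0$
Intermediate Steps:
$B{\left(X \right)} = \left(575 + X\right) \left(X + \frac{1}{442 + X}\right)$
$61209 + B{\left(24 \right)} = 61209 + \frac{575 + 24^{3} + 1017 \cdot 24^{2} + 254151 \cdot 24}{442 + 24} = 61209 + \frac{575 + 13824 + 1017 \cdot 576 + 6099624}{466} = 61209 + \frac{575 + 13824 + 585792 + 6099624}{466} = 61209 + \frac{1}{466} \cdot 6699815 = 61209 + \frac{6699815}{466} = \frac{35223209}{466}$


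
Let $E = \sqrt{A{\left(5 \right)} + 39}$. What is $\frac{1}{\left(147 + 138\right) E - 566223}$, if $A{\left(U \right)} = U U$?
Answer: $- \frac{1}{563943} \approx -1.7732 \cdot 10^{-6}$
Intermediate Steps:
$A{\left(U \right)} = U^{2}$
$E = 8$ ($E = \sqrt{5^{2} + 39} = \sqrt{25 + 39} = \sqrt{64} = 8$)
$\frac{1}{\left(147 + 138\right) E - 566223} = \frac{1}{\left(147 + 138\right) 8 - 566223} = \frac{1}{285 \cdot 8 - 566223} = \frac{1}{2280 - 566223} = \frac{1}{-563943} = - \frac{1}{563943}$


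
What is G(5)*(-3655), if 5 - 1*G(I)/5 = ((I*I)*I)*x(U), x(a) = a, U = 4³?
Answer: 146108625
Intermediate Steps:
U = 64
G(I) = 25 - 320*I³ (G(I) = 25 - 5*(I*I)*I*64 = 25 - 5*I²*I*64 = 25 - 5*I³*64 = 25 - 320*I³)
G(5)*(-3655) = (25 - 320*5³)*(-3655) = (25 - 320*125)*(-3655) = (25 - 40000)*(-3655) = -39975*(-3655) = 146108625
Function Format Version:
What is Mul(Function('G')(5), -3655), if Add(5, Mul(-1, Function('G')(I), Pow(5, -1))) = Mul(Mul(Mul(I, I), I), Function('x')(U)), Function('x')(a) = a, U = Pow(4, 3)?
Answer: 146108625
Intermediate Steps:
U = 64
Function('G')(I) = Add(25, Mul(-320, Pow(I, 3))) (Function('G')(I) = Add(25, Mul(-5, Mul(Mul(Mul(I, I), I), 64))) = Add(25, Mul(-5, Mul(Mul(Pow(I, 2), I), 64))) = Add(25, Mul(-5, Mul(Pow(I, 3), 64))) = Add(25, Mul(-5, Mul(64, Pow(I, 3)))) = Add(25, Mul(-320, Pow(I, 3))))
Mul(Function('G')(5), -3655) = Mul(Add(25, Mul(-320, Pow(5, 3))), -3655) = Mul(Add(25, Mul(-320, 125)), -3655) = Mul(Add(25, -40000), -3655) = Mul(-39975, -3655) = 146108625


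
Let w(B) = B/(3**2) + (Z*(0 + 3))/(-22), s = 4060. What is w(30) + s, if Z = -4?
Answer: 134108/33 ≈ 4063.9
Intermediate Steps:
w(B) = 6/11 + B/9 (w(B) = B/(3**2) - 4*(0 + 3)/(-22) = B/9 - 4*3*(-1/22) = B*(1/9) - 12*(-1/22) = B/9 + 6/11 = 6/11 + B/9)
w(30) + s = (6/11 + (1/9)*30) + 4060 = (6/11 + 10/3) + 4060 = 128/33 + 4060 = 134108/33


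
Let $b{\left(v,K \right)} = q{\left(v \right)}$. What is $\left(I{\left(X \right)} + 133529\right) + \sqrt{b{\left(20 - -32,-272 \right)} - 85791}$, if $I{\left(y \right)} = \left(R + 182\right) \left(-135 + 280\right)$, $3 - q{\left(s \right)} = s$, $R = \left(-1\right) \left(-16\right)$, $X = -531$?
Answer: $162239 + 4 i \sqrt{5365} \approx 1.6224 \cdot 10^{5} + 292.98 i$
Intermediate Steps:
$R = 16$
$q{\left(s \right)} = 3 - s$
$I{\left(y \right)} = 28710$ ($I{\left(y \right)} = \left(16 + 182\right) \left(-135 + 280\right) = 198 \cdot 145 = 28710$)
$b{\left(v,K \right)} = 3 - v$
$\left(I{\left(X \right)} + 133529\right) + \sqrt{b{\left(20 - -32,-272 \right)} - 85791} = \left(28710 + 133529\right) + \sqrt{\left(3 - \left(20 - -32\right)\right) - 85791} = 162239 + \sqrt{\left(3 - \left(20 + 32\right)\right) - 85791} = 162239 + \sqrt{\left(3 - 52\right) - 85791} = 162239 + \sqrt{-49 - 85791} = 162239 + \sqrt{-85840} = 162239 + 4 i \sqrt{5365}$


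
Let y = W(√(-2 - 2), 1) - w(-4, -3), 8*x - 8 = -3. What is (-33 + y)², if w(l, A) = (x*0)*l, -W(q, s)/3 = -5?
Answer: 324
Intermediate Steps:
x = 5/8 (x = 1 + (⅛)*(-3) = 1 - 3/8 = 5/8 ≈ 0.62500)
W(q, s) = 15 (W(q, s) = -3*(-5) = 15)
w(l, A) = 0 (w(l, A) = ((5/8)*0)*l = 0*l = 0)
y = 15 (y = 15 - 1*0 = 15 + 0 = 15)
(-33 + y)² = (-33 + 15)² = (-18)² = 324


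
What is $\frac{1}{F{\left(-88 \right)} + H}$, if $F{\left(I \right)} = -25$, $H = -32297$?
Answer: $- \frac{1}{32322} \approx -3.0939 \cdot 10^{-5}$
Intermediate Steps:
$\frac{1}{F{\left(-88 \right)} + H} = \frac{1}{-25 - 32297} = \frac{1}{-32322} = - \frac{1}{32322}$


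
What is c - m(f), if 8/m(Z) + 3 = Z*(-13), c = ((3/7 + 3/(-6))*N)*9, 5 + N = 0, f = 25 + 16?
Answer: 3029/938 ≈ 3.2292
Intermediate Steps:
f = 41
N = -5 (N = -5 + 0 = -5)
c = 45/14 (c = ((3/7 + 3/(-6))*(-5))*9 = ((3*(1/7) + 3*(-1/6))*(-5))*9 = ((3/7 - 1/2)*(-5))*9 = -1/14*(-5)*9 = (5/14)*9 = 45/14 ≈ 3.2143)
m(Z) = 8/(-3 - 13*Z) (m(Z) = 8/(-3 + Z*(-13)) = 8/(-3 - 13*Z))
c - m(f) = 45/14 - (-8)/(3 + 13*41) = 45/14 - (-8)/(3 + 533) = 45/14 - (-8)/536 = 45/14 - 1*(-1/67) = 45/14 + 1/67 = 3029/938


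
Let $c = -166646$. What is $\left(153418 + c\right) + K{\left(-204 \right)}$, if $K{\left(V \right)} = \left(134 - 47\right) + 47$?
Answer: $-13094$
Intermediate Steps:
$K{\left(V \right)} = 134$ ($K{\left(V \right)} = 87 + 47 = 134$)
$\left(153418 + c\right) + K{\left(-204 \right)} = \left(153418 - 166646\right) + 134 = -13228 + 134 = -13094$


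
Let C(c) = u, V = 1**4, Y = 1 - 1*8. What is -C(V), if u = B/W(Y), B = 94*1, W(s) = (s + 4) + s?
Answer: 47/5 ≈ 9.4000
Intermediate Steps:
Y = -7 (Y = 1 - 8 = -7)
W(s) = 4 + 2*s (W(s) = (4 + s) + s = 4 + 2*s)
B = 94
V = 1
u = -47/5 (u = 94/(4 + 2*(-7)) = 94/(4 - 14) = 94/(-10) = 94*(-1/10) = -47/5 ≈ -9.4000)
C(c) = -47/5
-C(V) = -1*(-47/5) = 47/5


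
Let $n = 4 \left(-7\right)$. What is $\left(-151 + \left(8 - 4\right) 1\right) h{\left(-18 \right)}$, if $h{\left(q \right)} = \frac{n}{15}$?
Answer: $\frac{1372}{5} \approx 274.4$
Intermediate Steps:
$n = -28$
$h{\left(q \right)} = - \frac{28}{15}$
$\left(-151 + \left(8 - 4\right) 1\right) h{\left(-18 \right)} = \left(-151 + \left(8 - 4\right) 1\right) \left(- \frac{28}{15}\right) = \left(-151 + 4 \cdot 1\right) \left(- \frac{28}{15}\right) = \left(-151 + 4\right) \left(- \frac{28}{15}\right) = \left(-147\right) \left(- \frac{28}{15}\right) = \frac{1372}{5}$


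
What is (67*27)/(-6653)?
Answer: -1809/6653 ≈ -0.27191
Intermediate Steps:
(67*27)/(-6653) = 1809*(-1/6653) = -1809/6653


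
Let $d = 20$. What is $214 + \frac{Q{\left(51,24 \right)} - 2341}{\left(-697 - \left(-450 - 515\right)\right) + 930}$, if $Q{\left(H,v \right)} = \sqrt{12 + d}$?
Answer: $\frac{254031}{1198} + \frac{2 \sqrt{2}}{599} \approx 212.05$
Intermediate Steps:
$Q{\left(H,v \right)} = 4 \sqrt{2}$ ($Q{\left(H,v \right)} = \sqrt{12 + 20} = \sqrt{32} = 4 \sqrt{2}$)
$214 + \frac{Q{\left(51,24 \right)} - 2341}{\left(-697 - \left(-450 - 515\right)\right) + 930} = 214 + \frac{4 \sqrt{2} - 2341}{\left(-697 - \left(-450 - 515\right)\right) + 930} = 214 + \frac{-2341 + 4 \sqrt{2}}{\left(-697 - -965\right) + 930} = 214 + \frac{-2341 + 4 \sqrt{2}}{\left(-697 + 965\right) + 930} = 214 + \frac{-2341 + 4 \sqrt{2}}{268 + 930} = 214 + \frac{-2341 + 4 \sqrt{2}}{1198} = 214 + \left(-2341 + 4 \sqrt{2}\right) \frac{1}{1198} = 214 - \left(\frac{2341}{1198} - \frac{2 \sqrt{2}}{599}\right) = \frac{254031}{1198} + \frac{2 \sqrt{2}}{599}$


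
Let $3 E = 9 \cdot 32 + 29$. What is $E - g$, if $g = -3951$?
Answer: $\frac{12170}{3} \approx 4056.7$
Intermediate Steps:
$E = \frac{317}{3}$ ($E = \frac{9 \cdot 32 + 29}{3} = \frac{288 + 29}{3} = \frac{1}{3} \cdot 317 = \frac{317}{3} \approx 105.67$)
$E - g = \frac{317}{3} - -3951 = \frac{317}{3} + 3951 = \frac{12170}{3}$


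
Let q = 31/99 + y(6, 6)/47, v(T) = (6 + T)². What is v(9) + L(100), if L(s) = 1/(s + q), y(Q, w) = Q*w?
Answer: 105826878/470321 ≈ 225.01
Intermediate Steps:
q = 5021/4653 (q = 31/99 + (6*6)/47 = 31*(1/99) + 36*(1/47) = 31/99 + 36/47 = 5021/4653 ≈ 1.0791)
L(s) = 1/(5021/4653 + s) (L(s) = 1/(s + 5021/4653) = 1/(5021/4653 + s))
v(9) + L(100) = (6 + 9)² + 4653/(5021 + 4653*100) = 15² + 4653/(5021 + 465300) = 225 + 4653/470321 = 105826878/470321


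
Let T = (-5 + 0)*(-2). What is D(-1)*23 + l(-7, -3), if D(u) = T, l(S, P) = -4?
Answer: 226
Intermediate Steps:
T = 10 (T = -5*(-2) = 10)
D(u) = 10
D(-1)*23 + l(-7, -3) = 10*23 - 4 = 230 - 4 = 226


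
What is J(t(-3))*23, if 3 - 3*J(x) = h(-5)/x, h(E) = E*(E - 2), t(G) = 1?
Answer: -736/3 ≈ -245.33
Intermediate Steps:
h(E) = E*(-2 + E)
J(x) = 1 - 35/(3*x) (J(x) = 1 - (-5*(-2 - 5))/(3*x) = 1 - (-5*(-7))/(3*x) = 1 - 35/(3*x))
J(t(-3))*23 = ((-35/3 + 1)/1)*23 = (1*(-32/3))*23 = -32/3*23 = -736/3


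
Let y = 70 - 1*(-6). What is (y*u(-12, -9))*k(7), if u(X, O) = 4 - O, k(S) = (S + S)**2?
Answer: 193648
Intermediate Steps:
k(S) = 4*S**2 (k(S) = (2*S)**2 = 4*S**2)
y = 76 (y = 70 + 6 = 76)
(y*u(-12, -9))*k(7) = (76*(4 - 1*(-9)))*(4*7**2) = (76*(4 + 9))*(4*49) = (76*13)*196 = 988*196 = 193648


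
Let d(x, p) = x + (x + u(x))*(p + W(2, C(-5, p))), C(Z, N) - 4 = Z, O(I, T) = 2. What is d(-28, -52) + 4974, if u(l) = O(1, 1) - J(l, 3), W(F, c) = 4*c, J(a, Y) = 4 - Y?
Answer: 6458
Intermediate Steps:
C(Z, N) = 4 + Z
u(l) = 1 (u(l) = 2 - (4 - 1*3) = 2 - (4 - 3) = 2 - 1*1 = 2 - 1 = 1)
d(x, p) = x + (1 + x)*(-4 + p) (d(x, p) = x + (x + 1)*(p + 4*(4 - 5)) = x + (1 + x)*(p + 4*(-1)) = x + (1 + x)*(p - 4) = x + (1 + x)*(-4 + p))
d(-28, -52) + 4974 = (-4 - 52 - 3*(-28) - 52*(-28)) + 4974 = (-4 - 52 + 84 + 1456) + 4974 = 1484 + 4974 = 6458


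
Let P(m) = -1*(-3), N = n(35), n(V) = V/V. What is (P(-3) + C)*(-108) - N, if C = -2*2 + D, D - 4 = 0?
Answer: -325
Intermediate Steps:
D = 4 (D = 4 + 0 = 4)
n(V) = 1
N = 1
P(m) = 3
C = 0 (C = -2*2 + 4 = -4 + 4 = 0)
(P(-3) + C)*(-108) - N = (3 + 0)*(-108) - 1*1 = 3*(-108) - 1 = -324 - 1 = -325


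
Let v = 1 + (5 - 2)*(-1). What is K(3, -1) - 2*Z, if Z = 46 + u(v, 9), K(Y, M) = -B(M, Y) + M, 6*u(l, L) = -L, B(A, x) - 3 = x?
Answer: -96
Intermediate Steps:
B(A, x) = 3 + x
v = -2 (v = 1 + 3*(-1) = 1 - 3 = -2)
u(l, L) = -L/6 (u(l, L) = (-L)/6 = -L/6)
K(Y, M) = -3 + M - Y (K(Y, M) = -(3 + Y) + M = (-3 - Y) + M = -3 + M - Y)
Z = 89/2 (Z = 46 - 1/6*9 = 46 - 3/2 = 89/2 ≈ 44.500)
K(3, -1) - 2*Z = (-3 - 1 - 1*3) - 2*89/2 = (-3 - 1 - 3) - 89 = -7 - 89 = -96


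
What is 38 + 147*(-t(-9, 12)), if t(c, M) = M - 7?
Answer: -697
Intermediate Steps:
t(c, M) = -7 + M
38 + 147*(-t(-9, 12)) = 38 + 147*(-(-7 + 12)) = 38 + 147*(-1*5) = 38 + 147*(-5) = 38 - 735 = -697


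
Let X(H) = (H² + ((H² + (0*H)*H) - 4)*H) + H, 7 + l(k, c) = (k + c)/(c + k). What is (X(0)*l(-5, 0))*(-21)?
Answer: 0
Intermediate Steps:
l(k, c) = -6 (l(k, c) = -7 + (k + c)/(c + k) = -7 + (c + k)/(c + k) = -7 + 1 = -6)
X(H) = H + H² + H*(-4 + H²) (X(H) = (H² + ((H² + 0*H) - 4)*H) + H = (H² + ((H² + 0) - 4)*H) + H = (H² + (H² - 4)*H) + H = (H² + (-4 + H²)*H) + H = (H² + H*(-4 + H²)) + H = H + H² + H*(-4 + H²))
(X(0)*l(-5, 0))*(-21) = ((0*(-3 + 0 + 0²))*(-6))*(-21) = ((0*(-3 + 0 + 0))*(-6))*(-21) = ((0*(-3))*(-6))*(-21) = (0*(-6))*(-21) = 0*(-21) = 0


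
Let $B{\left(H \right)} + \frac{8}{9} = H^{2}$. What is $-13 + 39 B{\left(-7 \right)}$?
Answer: $\frac{5590}{3} \approx 1863.3$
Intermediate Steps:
$B{\left(H \right)} = - \frac{8}{9} + H^{2}$
$-13 + 39 B{\left(-7 \right)} = -13 + 39 \left(- \frac{8}{9} + \left(-7\right)^{2}\right) = -13 + 39 \left(- \frac{8}{9} + 49\right) = -13 + 39 \cdot \frac{433}{9} = -13 + \frac{5629}{3} = \frac{5590}{3}$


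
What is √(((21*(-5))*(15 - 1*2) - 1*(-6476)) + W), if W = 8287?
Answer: √13398 ≈ 115.75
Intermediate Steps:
√(((21*(-5))*(15 - 1*2) - 1*(-6476)) + W) = √(((21*(-5))*(15 - 1*2) - 1*(-6476)) + 8287) = √((-105*(15 - 2) + 6476) + 8287) = √((-105*13 + 6476) + 8287) = √((-1365 + 6476) + 8287) = √(5111 + 8287) = √13398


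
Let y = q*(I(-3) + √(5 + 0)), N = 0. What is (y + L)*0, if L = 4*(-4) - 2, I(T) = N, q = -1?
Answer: 0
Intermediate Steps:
I(T) = 0
L = -18 (L = -16 - 2 = -18)
y = -√5 (y = -(0 + √(5 + 0)) = -(0 + √5) = -√5 ≈ -2.2361)
(y + L)*0 = (-√5 - 18)*0 = (-18 - √5)*0 = 0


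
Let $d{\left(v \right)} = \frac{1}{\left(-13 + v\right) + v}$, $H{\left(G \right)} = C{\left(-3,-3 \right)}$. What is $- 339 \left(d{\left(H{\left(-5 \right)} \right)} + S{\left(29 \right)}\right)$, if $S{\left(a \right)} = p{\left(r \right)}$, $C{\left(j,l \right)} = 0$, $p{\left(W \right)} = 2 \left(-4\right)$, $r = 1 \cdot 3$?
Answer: $\frac{35595}{13} \approx 2738.1$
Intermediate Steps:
$r = 3$
$p{\left(W \right)} = -8$
$H{\left(G \right)} = 0$
$S{\left(a \right)} = -8$
$d{\left(v \right)} = \frac{1}{-13 + 2 v}$
$- 339 \left(d{\left(H{\left(-5 \right)} \right)} + S{\left(29 \right)}\right) = - 339 \left(\frac{1}{-13 + 2 \cdot 0} - 8\right) = - 339 \left(\frac{1}{-13 + 0} - 8\right) = - 339 \left(\frac{1}{-13} - 8\right) = - 339 \left(- \frac{1}{13} - 8\right) = \left(-339\right) \left(- \frac{105}{13}\right) = \frac{35595}{13}$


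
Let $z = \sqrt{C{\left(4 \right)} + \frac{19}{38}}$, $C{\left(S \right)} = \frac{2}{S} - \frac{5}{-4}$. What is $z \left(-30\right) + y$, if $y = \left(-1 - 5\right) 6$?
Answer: $-81$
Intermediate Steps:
$y = -36$ ($y = \left(-6\right) 6 = -36$)
$C{\left(S \right)} = \frac{5}{4} + \frac{2}{S}$ ($C{\left(S \right)} = \frac{2}{S} - - \frac{5}{4} = \frac{2}{S} + \frac{5}{4} = \frac{5}{4} + \frac{2}{S}$)
$z = \frac{3}{2}$ ($z = \sqrt{\left(\frac{5}{4} + \frac{2}{4}\right) + \frac{19}{38}} = \sqrt{\left(\frac{5}{4} + 2 \cdot \frac{1}{4}\right) + 19 \cdot \frac{1}{38}} = \sqrt{\left(\frac{5}{4} + \frac{1}{2}\right) + \frac{1}{2}} = \sqrt{\frac{7}{4} + \frac{1}{2}} = \sqrt{\frac{9}{4}} = \frac{3}{2} \approx 1.5$)
$z \left(-30\right) + y = \frac{3}{2} \left(-30\right) - 36 = -45 - 36 = -81$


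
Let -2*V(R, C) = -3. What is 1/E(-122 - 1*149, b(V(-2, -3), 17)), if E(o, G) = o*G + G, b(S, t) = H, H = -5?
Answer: 1/1350 ≈ 0.00074074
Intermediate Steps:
V(R, C) = 3/2 (V(R, C) = -½*(-3) = 3/2)
b(S, t) = -5
E(o, G) = G + G*o (E(o, G) = G*o + G = G + G*o)
1/E(-122 - 1*149, b(V(-2, -3), 17)) = 1/(-5*(1 + (-122 - 1*149))) = 1/(-5*(1 + (-122 - 149))) = 1/(-5*(1 - 271)) = 1/(-5*(-270)) = 1/1350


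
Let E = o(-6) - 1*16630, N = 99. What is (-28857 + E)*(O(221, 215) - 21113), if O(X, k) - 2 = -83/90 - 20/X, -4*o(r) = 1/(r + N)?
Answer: 1421100126150389/1479816 ≈ 9.6032e+8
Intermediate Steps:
o(r) = -1/(4*(99 + r)) (o(r) = -1/(4*(r + 99)) = -1/(4*(99 + r)))
O(X, k) = 97/90 - 20/X (O(X, k) = 2 + (-83/90 - 20/X) = 97/90 - 20/X)
E = -6186361/372 (E = -1/(396 + 4*(-6)) - 1*16630 = -1/(396 - 24) - 16630 = -1/372 - 16630 = -6186361/372 ≈ -16630.)
(-28857 + E)*(O(221, 215) - 21113) = (-28857 - 6186361/372)*((97/90 - 20/221) - 21113) = -16921165*((97/90 - 20*1/221) - 21113)/372 = -16921165*((97/90 - 20/221) - 21113)/372 = -16921165*(19637/19890 - 21113)/372 = -16921165/372*(-419917933/19890) = 1421100126150389/1479816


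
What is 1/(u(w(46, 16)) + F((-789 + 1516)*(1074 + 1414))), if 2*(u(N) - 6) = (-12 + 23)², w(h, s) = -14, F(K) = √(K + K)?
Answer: -266/14452519 + 16*√226097/14452519 ≈ 0.00050800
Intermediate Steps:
F(K) = √2*√K (F(K) = √(2*K) = √2*√K)
u(N) = 133/2 (u(N) = 6 + (-12 + 23)²/2 = 6 + (½)*11² = 6 + (½)*121 = 6 + 121/2 = 133/2)
1/(u(w(46, 16)) + F((-789 + 1516)*(1074 + 1414))) = 1/(133/2 + √2*√((-789 + 1516)*(1074 + 1414))) = 1/(133/2 + √2*√(727*2488)) = 1/(133/2 + √2*√1808776) = 1/(133/2 + √2*(2*√452194)) = 1/(133/2 + 4*√226097)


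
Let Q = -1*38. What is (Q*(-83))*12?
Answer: 37848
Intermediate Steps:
Q = -38
(Q*(-83))*12 = -38*(-83)*12 = 3154*12 = 37848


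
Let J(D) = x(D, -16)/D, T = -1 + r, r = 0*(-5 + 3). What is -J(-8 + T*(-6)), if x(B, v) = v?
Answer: -8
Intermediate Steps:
r = 0 (r = 0*(-2) = 0)
T = -1 (T = -1 + 0 = -1)
J(D) = -16/D
-J(-8 + T*(-6)) = -(-16)/(-8 - 1*(-6)) = -(-16)/(-8 + 6) = -(-16)/(-2) = -(-16)*(-1)/2 = -1*8 = -8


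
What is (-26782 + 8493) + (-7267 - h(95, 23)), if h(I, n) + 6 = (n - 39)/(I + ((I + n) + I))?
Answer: -1967346/77 ≈ -25550.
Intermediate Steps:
h(I, n) = -6 + (-39 + n)/(n + 3*I) (h(I, n) = -6 + (n - 39)/(I + ((I + n) + I)) = -6 + (-39 + n)/(I + (n + 2*I)) = -6 + (-39 + n)/(n + 3*I))
(-26782 + 8493) + (-7267 - h(95, 23)) = (-26782 + 8493) + (-7267 - (-39 - 18*95 - 5*23)/(23 + 3*95)) = -18289 + (-7267 - (-39 - 1710 - 115)/(23 + 285)) = -18289 + (-7267 - (-1864)/308) = -18289 + (-7267 - 1*(-466/77)) = -18289 + (-7267 + 466/77) = -18289 - 559093/77 = -1967346/77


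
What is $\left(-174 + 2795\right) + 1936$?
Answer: $4557$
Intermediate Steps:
$\left(-174 + 2795\right) + 1936 = 2621 + 1936 = 4557$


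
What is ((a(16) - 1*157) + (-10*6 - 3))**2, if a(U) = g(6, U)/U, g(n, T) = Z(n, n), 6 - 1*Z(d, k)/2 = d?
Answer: 48400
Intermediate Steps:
Z(d, k) = 12 - 2*d
g(n, T) = 12 - 2*n
a(U) = 0 (a(U) = (12 - 2*6)/U = (12 - 12)/U = 0/U = 0)
((a(16) - 1*157) + (-10*6 - 3))**2 = ((0 - 1*157) + (-10*6 - 3))**2 = ((0 - 157) + (-60 - 3))**2 = (-157 - 63)**2 = (-220)**2 = 48400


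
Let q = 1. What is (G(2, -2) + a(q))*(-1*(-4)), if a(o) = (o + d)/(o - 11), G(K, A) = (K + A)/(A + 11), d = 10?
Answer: -22/5 ≈ -4.4000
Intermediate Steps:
G(K, A) = (A + K)/(11 + A)
a(o) = (10 + o)/(-11 + o) (a(o) = (o + 10)/(o - 11) = (10 + o)/(-11 + o))
(G(2, -2) + a(q))*(-1*(-4)) = ((-2 + 2)/(11 - 2) + (10 + 1)/(-11 + 1))*(-1*(-4)) = (0/9 + 11/(-10))*4 = ((⅑)*0 - ⅒*11)*4 = (0 - 11/10)*4 = -11/10*4 = -22/5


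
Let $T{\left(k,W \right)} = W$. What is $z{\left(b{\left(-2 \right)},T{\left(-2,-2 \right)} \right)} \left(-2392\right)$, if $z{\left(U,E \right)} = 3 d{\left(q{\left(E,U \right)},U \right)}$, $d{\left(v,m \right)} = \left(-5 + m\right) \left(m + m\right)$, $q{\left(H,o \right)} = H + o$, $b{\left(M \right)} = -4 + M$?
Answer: $-947232$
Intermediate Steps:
$d{\left(v,m \right)} = 2 m \left(-5 + m\right)$ ($d{\left(v,m \right)} = \left(-5 + m\right) 2 m = 2 m \left(-5 + m\right)$)
$z{\left(U,E \right)} = 6 U \left(-5 + U\right)$ ($z{\left(U,E \right)} = 3 \cdot 2 U \left(-5 + U\right) = 6 U \left(-5 + U\right)$)
$z{\left(b{\left(-2 \right)},T{\left(-2,-2 \right)} \right)} \left(-2392\right) = 6 \left(-4 - 2\right) \left(-5 - 6\right) \left(-2392\right) = 6 \left(-6\right) \left(-5 - 6\right) \left(-2392\right) = 6 \left(-6\right) \left(-11\right) \left(-2392\right) = 396 \left(-2392\right) = -947232$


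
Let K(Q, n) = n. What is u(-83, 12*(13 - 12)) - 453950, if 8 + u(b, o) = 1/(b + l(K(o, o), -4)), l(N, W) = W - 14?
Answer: -45849759/101 ≈ -4.5396e+5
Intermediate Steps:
l(N, W) = -14 + W
u(b, o) = -8 + 1/(-18 + b) (u(b, o) = -8 + 1/(b + (-14 - 4)) = -8 + 1/(b - 18) = -8 + 1/(-18 + b))
u(-83, 12*(13 - 12)) - 453950 = (145 - 8*(-83))/(-18 - 83) - 453950 = (145 + 664)/(-101) - 453950 = -1/101*809 - 453950 = -809/101 - 453950 = -45849759/101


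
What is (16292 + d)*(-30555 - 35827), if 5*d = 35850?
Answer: -1557454484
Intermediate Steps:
d = 7170 (d = (⅕)*35850 = 7170)
(16292 + d)*(-30555 - 35827) = (16292 + 7170)*(-30555 - 35827) = 23462*(-66382) = -1557454484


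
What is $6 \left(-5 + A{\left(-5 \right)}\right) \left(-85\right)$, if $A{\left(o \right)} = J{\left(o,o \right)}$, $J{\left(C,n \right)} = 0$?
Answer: $2550$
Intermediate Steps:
$A{\left(o \right)} = 0$
$6 \left(-5 + A{\left(-5 \right)}\right) \left(-85\right) = 6 \left(-5 + 0\right) \left(-85\right) = 6 \left(-5\right) \left(-85\right) = \left(-30\right) \left(-85\right) = 2550$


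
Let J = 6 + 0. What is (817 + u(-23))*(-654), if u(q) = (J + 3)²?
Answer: -587292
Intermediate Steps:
J = 6
u(q) = 81 (u(q) = (6 + 3)² = 9² = 81)
(817 + u(-23))*(-654) = (817 + 81)*(-654) = 898*(-654) = -587292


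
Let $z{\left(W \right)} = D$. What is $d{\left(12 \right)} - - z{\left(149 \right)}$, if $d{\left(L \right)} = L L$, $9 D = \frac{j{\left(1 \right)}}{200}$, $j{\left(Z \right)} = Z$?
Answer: $\frac{259201}{1800} \approx 144.0$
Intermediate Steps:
$D = \frac{1}{1800}$ ($D = \frac{1 \cdot \frac{1}{200}}{9} = \frac{1}{9} \cdot \frac{1}{200} = \frac{1}{1800} \approx 0.00055556$)
$d{\left(L \right)} = L^{2}$
$z{\left(W \right)} = \frac{1}{1800}$
$d{\left(12 \right)} - - z{\left(149 \right)} = 12^{2} - \left(-1\right) \frac{1}{1800} = 144 - - \frac{1}{1800} = 144 + \frac{1}{1800} = \frac{259201}{1800}$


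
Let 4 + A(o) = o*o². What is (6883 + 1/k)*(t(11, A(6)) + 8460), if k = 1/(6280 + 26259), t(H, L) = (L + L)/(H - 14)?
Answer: 983815432/3 ≈ 3.2794e+8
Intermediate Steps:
A(o) = -4 + o³ (A(o) = -4 + o*o² = -4 + o³)
t(H, L) = 2*L/(-14 + H) (t(H, L) = (2*L)/(-14 + H) = 2*L/(-14 + H))
k = 1/32539 ≈ 3.0732e-5
(6883 + 1/k)*(t(11, A(6)) + 8460) = (6883 + 1/(1/32539))*(2*(-4 + 6³)/(-14 + 11) + 8460) = (6883 + 32539)*(2*(-4 + 216)/(-3) + 8460) = 39422*(2*212*(-⅓) + 8460) = 39422*(-424/3 + 8460) = 39422*(24956/3) = 983815432/3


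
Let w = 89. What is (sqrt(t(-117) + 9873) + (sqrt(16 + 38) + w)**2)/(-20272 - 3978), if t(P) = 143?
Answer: -319/970 - 267*sqrt(6)/12125 - 2*sqrt(626)/12125 ≈ -0.38693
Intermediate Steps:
(sqrt(t(-117) + 9873) + (sqrt(16 + 38) + w)**2)/(-20272 - 3978) = (sqrt(143 + 9873) + (sqrt(16 + 38) + 89)**2)/(-20272 - 3978) = (sqrt(10016) + (sqrt(54) + 89)**2)/(-24250) = (4*sqrt(626) + (3*sqrt(6) + 89)**2)*(-1/24250) = (4*sqrt(626) + (89 + 3*sqrt(6))**2)*(-1/24250) = ((89 + 3*sqrt(6))**2 + 4*sqrt(626))*(-1/24250) = -2*sqrt(626)/12125 - (89 + 3*sqrt(6))**2/24250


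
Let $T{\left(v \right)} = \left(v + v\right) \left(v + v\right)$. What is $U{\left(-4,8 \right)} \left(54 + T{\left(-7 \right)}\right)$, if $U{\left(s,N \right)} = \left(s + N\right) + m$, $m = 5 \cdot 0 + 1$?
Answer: $1250$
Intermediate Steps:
$T{\left(v \right)} = 4 v^{2}$ ($T{\left(v \right)} = 2 v 2 v = 4 v^{2}$)
$m = 1$ ($m = 0 + 1 = 1$)
$U{\left(s,N \right)} = 1 + N + s$ ($U{\left(s,N \right)} = \left(s + N\right) + 1 = \left(N + s\right) + 1 = 1 + N + s$)
$U{\left(-4,8 \right)} \left(54 + T{\left(-7 \right)}\right) = \left(1 + 8 - 4\right) \left(54 + 4 \left(-7\right)^{2}\right) = 5 \left(54 + 4 \cdot 49\right) = 5 \left(54 + 196\right) = 5 \cdot 250 = 1250$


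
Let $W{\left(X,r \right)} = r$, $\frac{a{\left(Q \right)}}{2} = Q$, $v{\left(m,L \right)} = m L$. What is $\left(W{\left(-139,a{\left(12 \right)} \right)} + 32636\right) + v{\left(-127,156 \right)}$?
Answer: $12848$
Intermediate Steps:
$v{\left(m,L \right)} = L m$
$a{\left(Q \right)} = 2 Q$
$\left(W{\left(-139,a{\left(12 \right)} \right)} + 32636\right) + v{\left(-127,156 \right)} = \left(2 \cdot 12 + 32636\right) + 156 \left(-127\right) = \left(24 + 32636\right) - 19812 = 32660 - 19812 = 12848$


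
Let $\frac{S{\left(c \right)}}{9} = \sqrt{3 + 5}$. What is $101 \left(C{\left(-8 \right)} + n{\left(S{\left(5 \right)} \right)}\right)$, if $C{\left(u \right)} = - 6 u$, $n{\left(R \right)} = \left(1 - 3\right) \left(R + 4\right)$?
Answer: $4040 - 3636 \sqrt{2} \approx -1102.1$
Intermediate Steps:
$S{\left(c \right)} = 18 \sqrt{2}$ ($S{\left(c \right)} = 9 \sqrt{3 + 5} = 9 \sqrt{8} = 9 \cdot 2 \sqrt{2} = 18 \sqrt{2}$)
$n{\left(R \right)} = -8 - 2 R$ ($n{\left(R \right)} = - 2 \left(4 + R\right) = -8 - 2 R$)
$101 \left(C{\left(-8 \right)} + n{\left(S{\left(5 \right)} \right)}\right) = 101 \left(\left(-6\right) \left(-8\right) - \left(8 + 2 \cdot 18 \sqrt{2}\right)\right) = 101 \left(48 - \left(8 + 36 \sqrt{2}\right)\right) = 101 \left(40 - 36 \sqrt{2}\right) = 4040 - 3636 \sqrt{2}$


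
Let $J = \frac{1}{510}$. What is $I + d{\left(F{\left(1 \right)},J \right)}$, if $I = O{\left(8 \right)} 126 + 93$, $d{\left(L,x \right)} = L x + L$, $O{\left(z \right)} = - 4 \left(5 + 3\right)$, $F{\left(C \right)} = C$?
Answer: $- \frac{2008379}{510} \approx -3938.0$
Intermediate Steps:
$O{\left(z \right)} = -32$ ($O{\left(z \right)} = \left(-4\right) 8 = -32$)
$J = \frac{1}{510} \approx 0.0019608$
$d{\left(L,x \right)} = L + L x$
$I = -3939$ ($I = \left(-32\right) 126 + 93 = -4032 + 93 = -3939$)
$I + d{\left(F{\left(1 \right)},J \right)} = -3939 + 1 \left(1 + \frac{1}{510}\right) = -3939 + 1 \cdot \frac{511}{510} = -3939 + \frac{511}{510} = - \frac{2008379}{510}$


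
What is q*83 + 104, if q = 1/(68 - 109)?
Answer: 4181/41 ≈ 101.98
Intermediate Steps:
q = -1/41 (q = 1/(-41) = -1/41 ≈ -0.024390)
q*83 + 104 = -1/41*83 + 104 = -83/41 + 104 = 4181/41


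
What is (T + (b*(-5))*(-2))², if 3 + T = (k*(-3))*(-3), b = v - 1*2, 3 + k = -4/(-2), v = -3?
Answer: 3844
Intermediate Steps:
k = -1 (k = -3 - 4/(-2) = -3 - 4*(-½) = -3 + 2 = -1)
b = -5 (b = -3 - 1*2 = -3 - 2 = -5)
T = -12 (T = -3 - 1*(-3)*(-3) = -3 + 3*(-3) = -3 - 9 = -12)
(T + (b*(-5))*(-2))² = (-12 - 5*(-5)*(-2))² = (-12 + 25*(-2))² = (-12 - 50)² = (-62)² = 3844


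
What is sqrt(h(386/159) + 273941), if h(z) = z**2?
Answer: sqrt(6925651417)/159 ≈ 523.40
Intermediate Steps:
sqrt(h(386/159) + 273941) = sqrt((386/159)**2 + 273941) = sqrt(148996/25281 + 273941) = sqrt(6925651417/25281) = sqrt(6925651417)/159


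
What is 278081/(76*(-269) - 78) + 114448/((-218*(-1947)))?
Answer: -57840833135/4355240406 ≈ -13.281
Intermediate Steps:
278081/(76*(-269) - 78) + 114448/((-218*(-1947))) = 278081/(-20444 - 78) + 114448/424446 = 278081/(-20522) + 114448*(1/424446) = 278081*(-1/20522) + 57224/212223 = -278081/20522 + 57224/212223 = -57840833135/4355240406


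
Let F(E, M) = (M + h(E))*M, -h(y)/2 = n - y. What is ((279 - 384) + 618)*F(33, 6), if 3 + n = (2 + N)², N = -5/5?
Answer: 233928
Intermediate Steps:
N = -1 (N = -5*⅕ = -1)
n = -2 (n = -3 + (2 - 1)² = -3 + 1² = -3 + 1 = -2)
h(y) = 4 + 2*y (h(y) = -2*(-2 - y) = 4 + 2*y)
F(E, M) = M*(4 + M + 2*E) (F(E, M) = (M + (4 + 2*E))*M = (4 + M + 2*E)*M = M*(4 + M + 2*E))
((279 - 384) + 618)*F(33, 6) = ((279 - 384) + 618)*(6*(4 + 6 + 2*33)) = (-105 + 618)*(6*(4 + 6 + 66)) = 513*(6*76) = 513*456 = 233928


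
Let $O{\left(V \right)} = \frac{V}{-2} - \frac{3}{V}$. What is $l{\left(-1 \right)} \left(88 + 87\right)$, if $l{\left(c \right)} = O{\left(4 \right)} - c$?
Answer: $- \frac{1225}{4} \approx -306.25$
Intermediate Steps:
$O{\left(V \right)} = - \frac{3}{V} - \frac{V}{2}$ ($O{\left(V \right)} = V \left(- \frac{1}{2}\right) - \frac{3}{V} = - \frac{V}{2} - \frac{3}{V} = - \frac{3}{V} - \frac{V}{2}$)
$l{\left(c \right)} = - \frac{11}{4} - c$ ($l{\left(c \right)} = \left(- \frac{3}{4} - 2\right) - c = - \frac{11}{4} - c$)
$l{\left(-1 \right)} \left(88 + 87\right) = \left(- \frac{11}{4} - -1\right) \left(88 + 87\right) = \left(- \frac{11}{4} + 1\right) 175 = \left(- \frac{7}{4}\right) 175 = - \frac{1225}{4}$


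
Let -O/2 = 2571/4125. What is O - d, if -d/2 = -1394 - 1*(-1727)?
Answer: 914036/1375 ≈ 664.75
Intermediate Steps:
d = -666 (d = -2*(-1394 - 1*(-1727)) = -2*(-1394 + 1727) = -2*333 = -666)
O = -1714/1375 (O = -5142/4125 = -2*857/1375 = -1714/1375 ≈ -1.2465)
O - d = -1714/1375 - 1*(-666) = -1714/1375 + 666 = 914036/1375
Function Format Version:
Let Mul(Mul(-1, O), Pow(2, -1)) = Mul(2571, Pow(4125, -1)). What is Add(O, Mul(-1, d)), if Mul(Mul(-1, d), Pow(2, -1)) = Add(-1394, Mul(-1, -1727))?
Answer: Rational(914036, 1375) ≈ 664.75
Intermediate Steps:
d = -666 (d = Mul(-2, Add(-1394, Mul(-1, -1727))) = Mul(-2, Add(-1394, 1727)) = Mul(-2, 333) = -666)
O = Rational(-1714, 1375) (O = Mul(-2, Mul(2571, Pow(4125, -1))) = Mul(-2, Mul(2571, Rational(1, 4125))) = Mul(-2, Rational(857, 1375)) = Rational(-1714, 1375) ≈ -1.2465)
Add(O, Mul(-1, d)) = Add(Rational(-1714, 1375), Mul(-1, -666)) = Add(Rational(-1714, 1375), 666) = Rational(914036, 1375)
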